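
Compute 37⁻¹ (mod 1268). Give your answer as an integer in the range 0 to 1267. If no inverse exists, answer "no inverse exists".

gcd(1268, 37) by repeated division:
1268 = 34×37 + 10
37 = 3×10 + 7
10 = 1×7 + 3
7 = 2×3 + 1
3 = 3×1 + 0
The gcd is 1. Working backward:
1 = 7 − 2·3
1 = −2·10 + 3·7
1 = 3·37 − 11·10
1 = −11·1268 + 377·37
So 37·377 ≡ 1 (mod 1268).

377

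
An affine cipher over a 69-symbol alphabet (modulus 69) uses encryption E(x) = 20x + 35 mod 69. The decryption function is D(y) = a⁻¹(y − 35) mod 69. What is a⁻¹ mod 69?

38

Apply the Euclidean algorithm to 69 and 20:
69 = 3*20 + 9
20 = 2*9 + 2
9 = 4*2 + 1
2 = 2*1 + 0
Since gcd(20, 69) = 1, back-substitute to write 1 as a combination:
1 = 9 − 4·2
1 = −4·20 + 9·9
1 = 9·69 − 31·20
So 20·(-31) ≡ 1 (mod 69), and -31 ≡ 38 (mod 69).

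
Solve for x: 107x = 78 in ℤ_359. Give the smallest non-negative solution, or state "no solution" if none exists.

145

First find gcd(107, 359):
359 = 3×107 + 38
107 = 2×38 + 31
38 = 1×31 + 7
31 = 4×7 + 3
7 = 2×3 + 1
3 = 3×1 + 0
gcd = 1, so a unique solution mod 359 exists.
Back-substitute for the Bézout coefficients:
1 = 7 − 2·3
1 = −2·31 + 9·7
1 = 9·38 − 11·31
1 = −11·107 + 31·38
1 = 31·359 − 104·107
So 107·(-104) ≡ 1 (mod 359), giving 107⁻¹ ≡ 255.
x ≡ 107⁻¹·78 ≡ 255·78 ≡ 145 (mod 359).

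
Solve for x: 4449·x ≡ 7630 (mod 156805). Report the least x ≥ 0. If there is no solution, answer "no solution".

First find gcd(4449, 156805):
156805 = 35×4449 + 1090
4449 = 4×1090 + 89
1090 = 12×89 + 22
89 = 4×22 + 1
22 = 22×1 + 0
gcd = 1, so a unique solution mod 156805 exists.
Back-substitute for the Bézout coefficients:
1 = 89 − 4·22
1 = −4·1090 + 49·89
1 = 49·4449 − 200·1090
1 = −200·156805 + 7049·4449
So 4449·(7049) ≡ 1 (mod 156805), giving 4449⁻¹ ≡ 7049.
x ≡ 4449⁻¹·7630 ≡ 7049·7630 ≡ 156560 (mod 156805).

156560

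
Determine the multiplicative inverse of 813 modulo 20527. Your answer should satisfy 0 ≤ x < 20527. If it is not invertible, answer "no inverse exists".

8231

Apply the Euclidean algorithm to 20527 and 813:
20527 = 25×813 + 202
813 = 4×202 + 5
202 = 40×5 + 2
5 = 2×2 + 1
2 = 2×1 + 0
The gcd is 1. Working backward:
1 = 5 − 2·2
1 = −2·202 + 81·5
1 = 81·813 − 326·202
1 = −326·20527 + 8231·813
So 813·8231 ≡ 1 (mod 20527).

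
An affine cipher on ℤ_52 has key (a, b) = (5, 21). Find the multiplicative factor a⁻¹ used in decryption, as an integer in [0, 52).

Extended Euclidean algorithm:
52 = 10*5 + 2
5 = 2*2 + 1
2 = 2*1 + 0
Since gcd(5, 52) = 1, back-substitute to write 1 as a combination:
1 = 5 − 2·2
1 = −2·52 + 21·5
So 5·21 ≡ 1 (mod 52).

21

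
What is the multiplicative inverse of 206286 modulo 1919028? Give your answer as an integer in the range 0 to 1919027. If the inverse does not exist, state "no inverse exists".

Compute gcd(206286, 1919028):
1919028 = 9·206286 + 62454
206286 = 3·62454 + 18924
62454 = 3·18924 + 5682
18924 = 3·5682 + 1878
5682 = 3·1878 + 48
1878 = 39·48 + 6
48 = 8·6 + 0
The gcd is 6, not 1, hence no inverse exists.

no inverse exists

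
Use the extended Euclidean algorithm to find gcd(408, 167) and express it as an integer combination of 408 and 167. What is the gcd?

Repeated division:
408 = 2*167 + 74
167 = 2*74 + 19
74 = 3*19 + 17
19 = 1*17 + 2
17 = 8*2 + 1
2 = 2*1 + 0
gcd(408, 167) = 1.
Back-substituting:
1 = 17 − 8·2
1 = −8·19 + 9·17
1 = 9·74 − 35·19
1 = −35·167 + 79·74
1 = 79·408 − 193·167
So 1 = (79)·408 + (-193)·167.

1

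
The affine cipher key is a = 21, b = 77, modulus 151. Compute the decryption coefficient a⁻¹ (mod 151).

36

Extended Euclidean algorithm:
151 = 7·21 + 4
21 = 5·4 + 1
4 = 4·1 + 0
gcd = 1, so the inverse exists. Back-substitute:
1 = 21 − 5·4
1 = −5·151 + 36·21
So 21·36 ≡ 1 (mod 151).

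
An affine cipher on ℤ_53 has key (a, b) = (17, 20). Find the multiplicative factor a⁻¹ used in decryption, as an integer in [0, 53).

Apply the Euclidean algorithm to 53 and 17:
53 = 3*17 + 2
17 = 8*2 + 1
2 = 2*1 + 0
gcd = 1, so the inverse exists. Back-substitute:
1 = 17 − 8·2
1 = −8·53 + 25·17
So 17·25 ≡ 1 (mod 53).

25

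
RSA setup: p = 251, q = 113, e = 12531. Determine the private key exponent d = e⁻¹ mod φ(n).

13371

φ(n) = (p−1)(q−1) = 250·112 = 28000.
Need d with 12531·d ≡ 1 (mod 28000). Apply the extended Euclidean algorithm:
28000 = 2·12531 + 2938
12531 = 4·2938 + 779
2938 = 3·779 + 601
779 = 1·601 + 178
601 = 3·178 + 67
178 = 2·67 + 44
67 = 1·44 + 23
44 = 1·23 + 21
23 = 1·21 + 2
21 = 10·2 + 1
2 = 2·1 + 0
Back-substitute:
1 = 21 − 10·2
1 = −10·23 + 11·21
1 = 11·44 − 21·23
1 = −21·67 + 32·44
1 = 32·178 − 85·67
1 = −85·601 + 287·178
1 = 287·779 − 372·601
1 = −372·2938 + 1403·779
1 = 1403·12531 − 5984·2938
1 = −5984·28000 + 13371·12531
So 12531·13371 ≡ 1 (mod 28000), hence d = 13371.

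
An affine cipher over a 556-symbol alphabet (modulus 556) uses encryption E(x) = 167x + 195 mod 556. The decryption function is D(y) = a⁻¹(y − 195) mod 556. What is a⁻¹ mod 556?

gcd(556, 167) by repeated division:
556 = 3·167 + 55
167 = 3·55 + 2
55 = 27·2 + 1
2 = 2·1 + 0
The gcd is 1. Working backward:
1 = 55 − 27·2
1 = −27·167 + 82·55
1 = 82·556 − 273·167
Thus 167·(-273) ≡ 1 (mod 556); reducing, -273 mod 556 = 283.

283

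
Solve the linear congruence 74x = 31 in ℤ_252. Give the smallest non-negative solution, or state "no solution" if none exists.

no solution

gcd(74, 252):
252 = 3*74 + 30
74 = 2*30 + 14
30 = 2*14 + 2
14 = 7*2 + 0
gcd = 2, but 2 ∤ 31, so the congruence has no solution.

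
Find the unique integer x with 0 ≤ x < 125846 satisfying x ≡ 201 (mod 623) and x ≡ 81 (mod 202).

55025

Write x = 201 + 623·k. Then 623·k ≡ 81 − 201 ≡ 82 (mod 202).
Need 623⁻¹ mod 202. Extended Euclid on (202, 17):
202 = 11·17 + 15
17 = 1·15 + 2
15 = 7·2 + 1
2 = 2·1 + 0
Back-substitute:
1 = 15 − 7·2
1 = −7·17 + 8·15
1 = 8·202 − 95·17
623⁻¹ ≡ 107 (mod 202), so k ≡ 107·82 ≡ 88 (mod 202).
x = 201 + 623·88 = 55025.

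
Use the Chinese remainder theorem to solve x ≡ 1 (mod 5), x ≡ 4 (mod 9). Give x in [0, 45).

31

Write x = 1 + 5·k. Then 5·k ≡ 4 − 1 ≡ 3 (mod 9).
Need 5⁻¹ mod 9. Extended Euclid on (9, 5):
9 = 1*5 + 4
5 = 1*4 + 1
4 = 4*1 + 0
Back-substitute:
1 = 5 − 4
1 = −9 + 2·5
5⁻¹ ≡ 2 (mod 9), so k ≡ 2·3 ≡ 6 (mod 9).
x = 1 + 5·6 = 31.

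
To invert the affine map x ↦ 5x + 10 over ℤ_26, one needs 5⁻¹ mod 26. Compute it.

Apply the Euclidean algorithm to 26 and 5:
26 = 5×5 + 1
5 = 5×1 + 0
Since gcd(5, 26) = 1, back-substitute to write 1 as a combination:
1 = 26 − 5·5
Hence 5⁻¹ ≡ -5 ≡ 21 (mod 26).

21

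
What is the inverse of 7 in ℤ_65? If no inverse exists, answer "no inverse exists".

Run Euclid on (65, 7):
65 = 9*7 + 2
7 = 3*2 + 1
2 = 2*1 + 0
gcd = 1, so the inverse exists. Back-substitute:
1 = 7 − 3·2
1 = −3·65 + 28·7
So 7·28 ≡ 1 (mod 65).

28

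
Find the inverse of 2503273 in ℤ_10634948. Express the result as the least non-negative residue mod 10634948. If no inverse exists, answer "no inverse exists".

Extended Euclidean algorithm:
10634948 = 4·2503273 + 621856
2503273 = 4·621856 + 15849
621856 = 39·15849 + 3745
15849 = 4·3745 + 869
3745 = 4·869 + 269
869 = 3·269 + 62
269 = 4·62 + 21
62 = 2·21 + 20
21 = 1·20 + 1
20 = 20·1 + 0
Since gcd(2503273, 10634948) = 1, back-substitute to write 1 as a combination:
1 = 21 − 20
1 = −62 + 3·21
1 = 3·269 − 13·62
1 = −13·869 + 42·269
1 = 42·3745 − 181·869
1 = −181·15849 + 766·3745
1 = 766·621856 − 30055·15849
1 = −30055·2503273 + 120986·621856
1 = 120986·10634948 − 513999·2503273
Thus 2503273·(-513999) ≡ 1 (mod 10634948); reducing, -513999 mod 10634948 = 10120949.

10120949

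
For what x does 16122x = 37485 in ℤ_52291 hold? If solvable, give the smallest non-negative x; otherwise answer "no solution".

First find gcd(16122, 52291):
52291 = 3×16122 + 3925
16122 = 4×3925 + 422
3925 = 9×422 + 127
422 = 3×127 + 41
127 = 3×41 + 4
41 = 10×4 + 1
4 = 4×1 + 0
gcd = 1, so a unique solution mod 52291 exists.
Back-substitute for the Bézout coefficients:
1 = 41 − 10·4
1 = −10·127 + 31·41
1 = 31·422 − 103·127
1 = −103·3925 + 958·422
1 = 958·16122 − 3935·3925
1 = −3935·52291 + 12763·16122
So 16122·(12763) ≡ 1 (mod 52291), giving 16122⁻¹ ≡ 12763.
x ≡ 16122⁻¹·37485 ≡ 12763·37485 ≡ 10696 (mod 52291).

10696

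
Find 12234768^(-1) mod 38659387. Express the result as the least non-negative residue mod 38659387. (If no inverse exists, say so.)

Euclidean algorithm on 38659387, 12234768:
38659387 = 3×12234768 + 1955083
12234768 = 6×1955083 + 504270
1955083 = 3×504270 + 442273
504270 = 1×442273 + 61997
442273 = 7×61997 + 8294
61997 = 7×8294 + 3939
8294 = 2×3939 + 416
3939 = 9×416 + 195
416 = 2×195 + 26
195 = 7×26 + 13
26 = 2×13 + 0
gcd(12234768, 38659387) = 13 ≠ 1, so 12234768 has no multiplicative inverse modulo 38659387.

no inverse exists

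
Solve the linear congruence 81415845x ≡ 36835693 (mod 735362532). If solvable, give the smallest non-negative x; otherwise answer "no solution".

no solution

gcd(81415845, 735362532):
735362532 = 9·81415845 + 2619927
81415845 = 31·2619927 + 198108
2619927 = 13·198108 + 44523
198108 = 4·44523 + 20016
44523 = 2·20016 + 4491
20016 = 4·4491 + 2052
4491 = 2·2052 + 387
2052 = 5·387 + 117
387 = 3·117 + 36
117 = 3·36 + 9
36 = 4·9 + 0
gcd = 9, but 9 ∤ 36835693, so the congruence has no solution.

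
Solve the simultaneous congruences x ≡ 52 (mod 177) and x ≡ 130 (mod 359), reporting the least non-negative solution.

Write x = 52 + 177·k. Then 177·k ≡ 130 − 52 ≡ 78 (mod 359).
Need 177⁻¹ mod 359. Extended Euclid on (359, 177):
359 = 2·177 + 5
177 = 35·5 + 2
5 = 2·2 + 1
2 = 2·1 + 0
Back-substitute:
1 = 5 − 2·2
1 = −2·177 + 71·5
1 = 71·359 − 144·177
177⁻¹ ≡ 215 (mod 359), so k ≡ 215·78 ≡ 256 (mod 359).
x = 52 + 177·256 = 45364.

45364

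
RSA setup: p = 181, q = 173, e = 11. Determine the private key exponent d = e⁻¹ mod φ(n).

25331

φ(n) = (p−1)(q−1) = 180·172 = 30960.
Need d with 11·d ≡ 1 (mod 30960). Apply the extended Euclidean algorithm:
30960 = 2814×11 + 6
11 = 1×6 + 5
6 = 1×5 + 1
5 = 5×1 + 0
Back-substitute:
1 = 6 − 5
1 = −11 + 2·6
1 = 2·30960 − 5629·11
So 11·(-5629) ≡ 1 (mod 30960), hence d ≡ -5629 ≡ 25331 (mod 30960).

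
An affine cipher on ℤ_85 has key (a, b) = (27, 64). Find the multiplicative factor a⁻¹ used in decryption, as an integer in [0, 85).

63

gcd(85, 27) by repeated division:
85 = 3×27 + 4
27 = 6×4 + 3
4 = 1×3 + 1
3 = 3×1 + 0
The gcd is 1. Working backward:
1 = 4 − 3
1 = −27 + 7·4
1 = 7·85 − 22·27
Thus 27·(-22) ≡ 1 (mod 85); reducing, -22 mod 85 = 63.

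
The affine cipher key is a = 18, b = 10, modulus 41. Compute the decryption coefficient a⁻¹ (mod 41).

Apply the Euclidean algorithm to 41 and 18:
41 = 2×18 + 5
18 = 3×5 + 3
5 = 1×3 + 2
3 = 1×2 + 1
2 = 2×1 + 0
The gcd is 1. Working backward:
1 = 3 − 2
1 = −5 + 2·3
1 = 2·18 − 7·5
1 = −7·41 + 16·18
So 18·16 ≡ 1 (mod 41).

16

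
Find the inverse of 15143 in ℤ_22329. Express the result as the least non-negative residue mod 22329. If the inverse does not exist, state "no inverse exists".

Apply the Euclidean algorithm to 22329 and 15143:
22329 = 1*15143 + 7186
15143 = 2*7186 + 771
7186 = 9*771 + 247
771 = 3*247 + 30
247 = 8*30 + 7
30 = 4*7 + 2
7 = 3*2 + 1
2 = 2*1 + 0
gcd = 1, so the inverse exists. Back-substitute:
1 = 7 − 3·2
1 = −3·30 + 13·7
1 = 13·247 − 107·30
1 = −107·771 + 334·247
1 = 334·7186 − 3113·771
1 = −3113·15143 + 6560·7186
1 = 6560·22329 − 9673·15143
So 15143·(-9673) ≡ 1 (mod 22329), and -9673 ≡ 12656 (mod 22329).

12656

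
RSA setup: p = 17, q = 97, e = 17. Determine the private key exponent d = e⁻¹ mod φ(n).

1265

φ(n) = (p−1)(q−1) = 16·96 = 1536.
Need d with 17·d ≡ 1 (mod 1536). Apply the extended Euclidean algorithm:
1536 = 90×17 + 6
17 = 2×6 + 5
6 = 1×5 + 1
5 = 5×1 + 0
Back-substitute:
1 = 6 − 5
1 = −17 + 3·6
1 = 3·1536 − 271·17
So 17·(-271) ≡ 1 (mod 1536), hence d ≡ -271 ≡ 1265 (mod 1536).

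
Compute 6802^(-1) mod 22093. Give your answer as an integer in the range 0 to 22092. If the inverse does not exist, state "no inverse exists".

11865

Run Euclid on (22093, 6802):
22093 = 3×6802 + 1687
6802 = 4×1687 + 54
1687 = 31×54 + 13
54 = 4×13 + 2
13 = 6×2 + 1
2 = 2×1 + 0
gcd = 1, so the inverse exists. Back-substitute:
1 = 13 − 6·2
1 = −6·54 + 25·13
1 = 25·1687 − 781·54
1 = −781·6802 + 3149·1687
1 = 3149·22093 − 10228·6802
Hence 6802⁻¹ ≡ -10228 ≡ 11865 (mod 22093).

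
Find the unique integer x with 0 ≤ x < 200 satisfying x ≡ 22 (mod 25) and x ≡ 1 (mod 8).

97

Write x = 22 + 25·k. Then 25·k ≡ 1 − 22 ≡ 3 (mod 8).
Need 25⁻¹ mod 8. Extended Euclid on (8, 1):
8 = 8·1 + 0
25⁻¹ ≡ 1 (mod 8), so k ≡ 1·3 ≡ 3 (mod 8).
x = 22 + 25·3 = 97.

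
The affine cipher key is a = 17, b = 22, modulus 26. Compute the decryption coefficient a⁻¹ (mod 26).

23

Apply the Euclidean algorithm to 26 and 17:
26 = 1×17 + 9
17 = 1×9 + 8
9 = 1×8 + 1
8 = 8×1 + 0
gcd = 1, so the inverse exists. Back-substitute:
1 = 9 − 8
1 = −17 + 2·9
1 = 2·26 − 3·17
So 17·(-3) ≡ 1 (mod 26), and -3 ≡ 23 (mod 26).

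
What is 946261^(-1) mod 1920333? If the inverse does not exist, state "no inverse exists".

Extended Euclidean algorithm:
1920333 = 2·946261 + 27811
946261 = 34·27811 + 687
27811 = 40·687 + 331
687 = 2·331 + 25
331 = 13·25 + 6
25 = 4·6 + 1
6 = 6·1 + 0
gcd = 1, so the inverse exists. Back-substitute:
1 = 25 − 4·6
1 = −4·331 + 53·25
1 = 53·687 − 110·331
1 = −110·27811 + 4453·687
1 = 4453·946261 − 151512·27811
1 = −151512·1920333 + 307477·946261
So 946261·307477 ≡ 1 (mod 1920333).

307477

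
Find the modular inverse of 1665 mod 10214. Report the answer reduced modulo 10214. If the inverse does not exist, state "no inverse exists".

4423

Apply the Euclidean algorithm to 10214 and 1665:
10214 = 6·1665 + 224
1665 = 7·224 + 97
224 = 2·97 + 30
97 = 3·30 + 7
30 = 4·7 + 2
7 = 3·2 + 1
2 = 2·1 + 0
Since gcd(1665, 10214) = 1, back-substitute to write 1 as a combination:
1 = 7 − 3·2
1 = −3·30 + 13·7
1 = 13·97 − 42·30
1 = −42·224 + 97·97
1 = 97·1665 − 721·224
1 = −721·10214 + 4423·1665
So 1665·4423 ≡ 1 (mod 10214).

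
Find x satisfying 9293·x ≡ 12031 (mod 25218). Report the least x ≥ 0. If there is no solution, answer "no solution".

First find gcd(9293, 25218):
25218 = 2·9293 + 6632
9293 = 1·6632 + 2661
6632 = 2·2661 + 1310
2661 = 2·1310 + 41
1310 = 31·41 + 39
41 = 1·39 + 2
39 = 19·2 + 1
2 = 2·1 + 0
gcd = 1, so a unique solution mod 25218 exists.
Back-substitute for the Bézout coefficients:
1 = 39 − 19·2
1 = −19·41 + 20·39
1 = 20·1310 − 639·41
1 = −639·2661 + 1298·1310
1 = 1298·6632 − 3235·2661
1 = −3235·9293 + 4533·6632
1 = 4533·25218 − 12301·9293
So 9293·(-12301) ≡ 1 (mod 25218), giving 9293⁻¹ ≡ 12917.
x ≡ 9293⁻¹·12031 ≡ 12917·12031 ≡ 11111 (mod 25218).

11111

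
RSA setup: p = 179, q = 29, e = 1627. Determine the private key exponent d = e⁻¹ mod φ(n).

2371

φ(n) = (p−1)(q−1) = 178·28 = 4984.
Need d with 1627·d ≡ 1 (mod 4984). Apply the extended Euclidean algorithm:
4984 = 3*1627 + 103
1627 = 15*103 + 82
103 = 1*82 + 21
82 = 3*21 + 19
21 = 1*19 + 2
19 = 9*2 + 1
2 = 2*1 + 0
Back-substitute:
1 = 19 − 9·2
1 = −9·21 + 10·19
1 = 10·82 − 39·21
1 = −39·103 + 49·82
1 = 49·1627 − 774·103
1 = −774·4984 + 2371·1627
So 1627·2371 ≡ 1 (mod 4984), hence d = 2371.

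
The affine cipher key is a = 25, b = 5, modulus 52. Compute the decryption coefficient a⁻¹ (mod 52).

Apply the Euclidean algorithm to 52 and 25:
52 = 2*25 + 2
25 = 12*2 + 1
2 = 2*1 + 0
The gcd is 1. Working backward:
1 = 25 − 12·2
1 = −12·52 + 25·25
So 25·25 ≡ 1 (mod 52).

25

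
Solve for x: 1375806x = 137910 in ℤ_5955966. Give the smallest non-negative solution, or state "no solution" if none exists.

First find gcd(1375806, 5955966):
5955966 = 4*1375806 + 452742
1375806 = 3*452742 + 17580
452742 = 25*17580 + 13242
17580 = 1*13242 + 4338
13242 = 3*4338 + 228
4338 = 19*228 + 6
228 = 38*6 + 0
gcd = 6 and 6 | 137910, so solutions exist. Divide through by 6: 229301x ≡ 22985 (mod 992661).
Now find 229301⁻¹ mod 992661:
992661 = 4*229301 + 75457
229301 = 3*75457 + 2930
75457 = 25*2930 + 2207
2930 = 1*2207 + 723
2207 = 3*723 + 38
723 = 19*38 + 1
38 = 38*1 + 0
Back-substitute:
1 = 723 − 19·38
1 = −19·2207 + 58·723
1 = 58·2930 − 77·2207
1 = −77·75457 + 1983·2930
1 = 1983·229301 − 6026·75457
1 = −6026·992661 + 26087·229301
So 229301⁻¹ ≡ 26087 (mod 992661).
Then x ≡ 26087·22985 ≡ 42451 (mod 992661); the smallest non-negative solution is x = 42451.

42451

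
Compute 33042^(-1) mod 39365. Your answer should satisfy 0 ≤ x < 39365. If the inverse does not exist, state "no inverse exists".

8193

Apply the Euclidean algorithm to 39365 and 33042:
39365 = 1·33042 + 6323
33042 = 5·6323 + 1427
6323 = 4·1427 + 615
1427 = 2·615 + 197
615 = 3·197 + 24
197 = 8·24 + 5
24 = 4·5 + 4
5 = 1·4 + 1
4 = 4·1 + 0
Since gcd(33042, 39365) = 1, back-substitute to write 1 as a combination:
1 = 5 − 4
1 = −24 + 5·5
1 = 5·197 − 41·24
1 = −41·615 + 128·197
1 = 128·1427 − 297·615
1 = −297·6323 + 1316·1427
1 = 1316·33042 − 6877·6323
1 = −6877·39365 + 8193·33042
So 33042·8193 ≡ 1 (mod 39365).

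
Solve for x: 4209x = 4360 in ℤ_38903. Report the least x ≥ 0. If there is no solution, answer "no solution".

34449

First find gcd(4209, 38903):
38903 = 9*4209 + 1022
4209 = 4*1022 + 121
1022 = 8*121 + 54
121 = 2*54 + 13
54 = 4*13 + 2
13 = 6*2 + 1
2 = 2*1 + 0
gcd = 1, so a unique solution mod 38903 exists.
Back-substitute for the Bézout coefficients:
1 = 13 − 6·2
1 = −6·54 + 25·13
1 = 25·121 − 56·54
1 = −56·1022 + 473·121
1 = 473·4209 − 1948·1022
1 = −1948·38903 + 18005·4209
So 4209·(18005) ≡ 1 (mod 38903), giving 4209⁻¹ ≡ 18005.
x ≡ 4209⁻¹·4360 ≡ 18005·4360 ≡ 34449 (mod 38903).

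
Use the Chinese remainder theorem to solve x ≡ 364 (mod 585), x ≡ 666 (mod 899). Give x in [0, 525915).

110344

Write x = 364 + 585·k. Then 585·k ≡ 666 − 364 ≡ 302 (mod 899).
Need 585⁻¹ mod 899. Extended Euclid on (899, 585):
899 = 1·585 + 314
585 = 1·314 + 271
314 = 1·271 + 43
271 = 6·43 + 13
43 = 3·13 + 4
13 = 3·4 + 1
4 = 4·1 + 0
Back-substitute:
1 = 13 − 3·4
1 = −3·43 + 10·13
1 = 10·271 − 63·43
1 = −63·314 + 73·271
1 = 73·585 − 136·314
1 = −136·899 + 209·585
585⁻¹ ≡ 209 (mod 899), so k ≡ 209·302 ≡ 188 (mod 899).
x = 364 + 585·188 = 110344.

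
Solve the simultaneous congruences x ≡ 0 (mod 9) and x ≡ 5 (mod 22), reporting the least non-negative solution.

27

Write x = 0 + 9·k. Then 9·k ≡ 5 − 0 ≡ 5 (mod 22).
Need 9⁻¹ mod 22. Extended Euclid on (22, 9):
22 = 2*9 + 4
9 = 2*4 + 1
4 = 4*1 + 0
Back-substitute:
1 = 9 − 2·4
1 = −2·22 + 5·9
9⁻¹ ≡ 5 (mod 22), so k ≡ 5·5 ≡ 3 (mod 22).
x = 0 + 9·3 = 27.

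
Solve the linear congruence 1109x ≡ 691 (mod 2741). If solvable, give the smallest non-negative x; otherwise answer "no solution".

First find gcd(1109, 2741):
2741 = 2·1109 + 523
1109 = 2·523 + 63
523 = 8·63 + 19
63 = 3·19 + 6
19 = 3·6 + 1
6 = 6·1 + 0
gcd = 1, so a unique solution mod 2741 exists.
Back-substitute for the Bézout coefficients:
1 = 19 − 3·6
1 = −3·63 + 10·19
1 = 10·523 − 83·63
1 = −83·1109 + 176·523
1 = 176·2741 − 435·1109
So 1109·(-435) ≡ 1 (mod 2741), giving 1109⁻¹ ≡ 2306.
x ≡ 1109⁻¹·691 ≡ 2306·691 ≡ 925 (mod 2741).

925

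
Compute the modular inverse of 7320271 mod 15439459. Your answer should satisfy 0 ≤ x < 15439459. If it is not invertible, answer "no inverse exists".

Euclidean algorithm on 15439459, 7320271:
15439459 = 2*7320271 + 798917
7320271 = 9*798917 + 130018
798917 = 6*130018 + 18809
130018 = 6*18809 + 17164
18809 = 1*17164 + 1645
17164 = 10*1645 + 714
1645 = 2*714 + 217
714 = 3*217 + 63
217 = 3*63 + 28
63 = 2*28 + 7
28 = 4*7 + 0
The gcd is 7, not 1, hence no inverse exists.

no inverse exists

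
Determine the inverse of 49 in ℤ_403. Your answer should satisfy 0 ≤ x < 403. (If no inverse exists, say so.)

Run Euclid on (403, 49):
403 = 8×49 + 11
49 = 4×11 + 5
11 = 2×5 + 1
5 = 5×1 + 0
gcd = 1, so the inverse exists. Back-substitute:
1 = 11 − 2·5
1 = −2·49 + 9·11
1 = 9·403 − 74·49
Thus 49·(-74) ≡ 1 (mod 403); reducing, -74 mod 403 = 329.

329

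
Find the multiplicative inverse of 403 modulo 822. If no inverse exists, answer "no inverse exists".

gcd(822, 403) by repeated division:
822 = 2*403 + 16
403 = 25*16 + 3
16 = 5*3 + 1
3 = 3*1 + 0
Since gcd(403, 822) = 1, back-substitute to write 1 as a combination:
1 = 16 − 5·3
1 = −5·403 + 126·16
1 = 126·822 − 257·403
Hence 403⁻¹ ≡ -257 ≡ 565 (mod 822).

565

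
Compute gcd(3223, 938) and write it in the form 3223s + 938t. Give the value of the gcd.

Euclidean algorithm:
3223 = 3·938 + 409
938 = 2·409 + 120
409 = 3·120 + 49
120 = 2·49 + 22
49 = 2·22 + 5
22 = 4·5 + 2
5 = 2·2 + 1
2 = 2·1 + 0
gcd(3223, 938) = 1.
Express as a combination:
1 = 5 − 2·2
1 = −2·22 + 9·5
1 = 9·49 − 20·22
1 = −20·120 + 49·49
1 = 49·409 − 167·120
1 = −167·938 + 383·409
1 = 383·3223 − 1316·938
So 1 = (383)·3223 + (-1316)·938.

1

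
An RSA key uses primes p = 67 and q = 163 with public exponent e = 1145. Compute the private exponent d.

7349

φ(n) = (p−1)(q−1) = 66·162 = 10692.
Need d with 1145·d ≡ 1 (mod 10692). Apply the extended Euclidean algorithm:
10692 = 9×1145 + 387
1145 = 2×387 + 371
387 = 1×371 + 16
371 = 23×16 + 3
16 = 5×3 + 1
3 = 3×1 + 0
Back-substitute:
1 = 16 − 5·3
1 = −5·371 + 116·16
1 = 116·387 − 121·371
1 = −121·1145 + 358·387
1 = 358·10692 − 3343·1145
So 1145·(-3343) ≡ 1 (mod 10692), hence d ≡ -3343 ≡ 7349 (mod 10692).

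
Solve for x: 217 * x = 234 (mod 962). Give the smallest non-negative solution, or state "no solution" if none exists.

First find gcd(217, 962):
962 = 4*217 + 94
217 = 2*94 + 29
94 = 3*29 + 7
29 = 4*7 + 1
7 = 7*1 + 0
gcd = 1, so a unique solution mod 962 exists.
Back-substitute for the Bézout coefficients:
1 = 29 − 4·7
1 = −4·94 + 13·29
1 = 13·217 − 30·94
1 = −30·962 + 133·217
So 217·(133) ≡ 1 (mod 962), giving 217⁻¹ ≡ 133.
x ≡ 217⁻¹·234 ≡ 133·234 ≡ 338 (mod 962).

338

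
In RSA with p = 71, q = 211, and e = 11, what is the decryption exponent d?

10691

φ(n) = (p−1)(q−1) = 70·210 = 14700.
Need d with 11·d ≡ 1 (mod 14700). Apply the extended Euclidean algorithm:
14700 = 1336·11 + 4
11 = 2·4 + 3
4 = 1·3 + 1
3 = 3·1 + 0
Back-substitute:
1 = 4 − 3
1 = −11 + 3·4
1 = 3·14700 − 4009·11
So 11·(-4009) ≡ 1 (mod 14700), hence d ≡ -4009 ≡ 10691 (mod 14700).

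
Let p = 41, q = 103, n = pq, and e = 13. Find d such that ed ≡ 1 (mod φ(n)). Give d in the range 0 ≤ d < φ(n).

2197

φ(n) = (p−1)(q−1) = 40·102 = 4080.
Need d with 13·d ≡ 1 (mod 4080). Apply the extended Euclidean algorithm:
4080 = 313×13 + 11
13 = 1×11 + 2
11 = 5×2 + 1
2 = 2×1 + 0
Back-substitute:
1 = 11 − 5·2
1 = −5·13 + 6·11
1 = 6·4080 − 1883·13
So 13·(-1883) ≡ 1 (mod 4080), hence d ≡ -1883 ≡ 2197 (mod 4080).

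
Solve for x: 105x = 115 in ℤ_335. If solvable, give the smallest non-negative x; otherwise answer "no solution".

First find gcd(105, 335):
335 = 3·105 + 20
105 = 5·20 + 5
20 = 4·5 + 0
gcd = 5 and 5 | 115, so solutions exist. Divide through by 5: 21x ≡ 23 (mod 67).
Now find 21⁻¹ mod 67:
67 = 3×21 + 4
21 = 5×4 + 1
4 = 4×1 + 0
Back-substitute:
1 = 21 − 5·4
1 = −5·67 + 16·21
So 21⁻¹ ≡ 16 (mod 67).
Then x ≡ 16·23 ≡ 33 (mod 67); the smallest non-negative solution is x = 33.

33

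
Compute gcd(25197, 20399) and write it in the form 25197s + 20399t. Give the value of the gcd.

Euclidean algorithm:
25197 = 1*20399 + 4798
20399 = 4*4798 + 1207
4798 = 3*1207 + 1177
1207 = 1*1177 + 30
1177 = 39*30 + 7
30 = 4*7 + 2
7 = 3*2 + 1
2 = 2*1 + 0
gcd(25197, 20399) = 1.
Express as a combination:
1 = 7 − 3·2
1 = −3·30 + 13·7
1 = 13·1177 − 510·30
1 = −510·1207 + 523·1177
1 = 523·4798 − 2079·1207
1 = −2079·20399 + 8839·4798
1 = 8839·25197 − 10918·20399
So 1 = (8839)·25197 + (-10918)·20399.

1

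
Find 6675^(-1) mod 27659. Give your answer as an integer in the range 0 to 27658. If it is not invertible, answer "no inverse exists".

12373

Extended Euclidean algorithm:
27659 = 4*6675 + 959
6675 = 6*959 + 921
959 = 1*921 + 38
921 = 24*38 + 9
38 = 4*9 + 2
9 = 4*2 + 1
2 = 2*1 + 0
gcd = 1, so the inverse exists. Back-substitute:
1 = 9 − 4·2
1 = −4·38 + 17·9
1 = 17·921 − 412·38
1 = −412·959 + 429·921
1 = 429·6675 − 2986·959
1 = −2986·27659 + 12373·6675
So 6675·12373 ≡ 1 (mod 27659).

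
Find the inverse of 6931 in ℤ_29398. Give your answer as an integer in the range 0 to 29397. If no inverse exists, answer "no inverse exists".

Run Euclid on (29398, 6931):
29398 = 4·6931 + 1674
6931 = 4·1674 + 235
1674 = 7·235 + 29
235 = 8·29 + 3
29 = 9·3 + 2
3 = 1·2 + 1
2 = 2·1 + 0
The gcd is 1. Working backward:
1 = 3 − 2
1 = −29 + 10·3
1 = 10·235 − 81·29
1 = −81·1674 + 577·235
1 = 577·6931 − 2389·1674
1 = −2389·29398 + 10133·6931
So 6931·10133 ≡ 1 (mod 29398).

10133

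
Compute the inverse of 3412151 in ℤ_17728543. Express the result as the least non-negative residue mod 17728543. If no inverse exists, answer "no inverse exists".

Extended Euclidean algorithm:
17728543 = 5*3412151 + 667788
3412151 = 5*667788 + 73211
667788 = 9*73211 + 8889
73211 = 8*8889 + 2099
8889 = 4*2099 + 493
2099 = 4*493 + 127
493 = 3*127 + 112
127 = 1*112 + 15
112 = 7*15 + 7
15 = 2*7 + 1
7 = 7*1 + 0
Since gcd(3412151, 17728543) = 1, back-substitute to write 1 as a combination:
1 = 15 − 2·7
1 = −2·112 + 15·15
1 = 15·127 − 17·112
1 = −17·493 + 66·127
1 = 66·2099 − 281·493
1 = −281·8889 + 1190·2099
1 = 1190·73211 − 9801·8889
1 = −9801·667788 + 89399·73211
1 = 89399·3412151 − 456796·667788
1 = −456796·17728543 + 2373379·3412151
So 3412151·2373379 ≡ 1 (mod 17728543).

2373379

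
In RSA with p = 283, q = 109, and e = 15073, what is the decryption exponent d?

φ(n) = (p−1)(q−1) = 282·108 = 30456.
Need d with 15073·d ≡ 1 (mod 30456). Apply the extended Euclidean algorithm:
30456 = 2·15073 + 310
15073 = 48·310 + 193
310 = 1·193 + 117
193 = 1·117 + 76
117 = 1·76 + 41
76 = 1·41 + 35
41 = 1·35 + 6
35 = 5·6 + 5
6 = 1·5 + 1
5 = 5·1 + 0
Back-substitute:
1 = 6 − 5
1 = −35 + 6·6
1 = 6·41 − 7·35
1 = −7·76 + 13·41
1 = 13·117 − 20·76
1 = −20·193 + 33·117
1 = 33·310 − 53·193
1 = −53·15073 + 2577·310
1 = 2577·30456 − 5207·15073
So 15073·(-5207) ≡ 1 (mod 30456), hence d ≡ -5207 ≡ 25249 (mod 30456).

25249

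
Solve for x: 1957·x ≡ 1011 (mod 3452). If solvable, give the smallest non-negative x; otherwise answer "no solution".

First find gcd(1957, 3452):
3452 = 1*1957 + 1495
1957 = 1*1495 + 462
1495 = 3*462 + 109
462 = 4*109 + 26
109 = 4*26 + 5
26 = 5*5 + 1
5 = 5*1 + 0
gcd = 1, so a unique solution mod 3452 exists.
Back-substitute for the Bézout coefficients:
1 = 26 − 5·5
1 = −5·109 + 21·26
1 = 21·462 − 89·109
1 = −89·1495 + 288·462
1 = 288·1957 − 377·1495
1 = −377·3452 + 665·1957
So 1957·(665) ≡ 1 (mod 3452), giving 1957⁻¹ ≡ 665.
x ≡ 1957⁻¹·1011 ≡ 665·1011 ≡ 2627 (mod 3452).

2627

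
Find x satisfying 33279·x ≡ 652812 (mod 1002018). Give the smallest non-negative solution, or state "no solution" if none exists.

First find gcd(33279, 1002018):
1002018 = 30×33279 + 3648
33279 = 9×3648 + 447
3648 = 8×447 + 72
447 = 6×72 + 15
72 = 4×15 + 12
15 = 1×12 + 3
12 = 4×3 + 0
gcd = 3 and 3 | 652812, so solutions exist. Divide through by 3: 11093x ≡ 217604 (mod 334006).
Now find 11093⁻¹ mod 334006:
334006 = 30×11093 + 1216
11093 = 9×1216 + 149
1216 = 8×149 + 24
149 = 6×24 + 5
24 = 4×5 + 4
5 = 1×4 + 1
4 = 4×1 + 0
Back-substitute:
1 = 5 − 4
1 = −24 + 5·5
1 = 5·149 − 31·24
1 = −31·1216 + 253·149
1 = 253·11093 − 2308·1216
1 = −2308·334006 + 69493·11093
So 11093⁻¹ ≡ 69493 (mod 334006).
Then x ≡ 69493·217604 ≡ 167128 (mod 334006); the smallest non-negative solution is x = 167128.

167128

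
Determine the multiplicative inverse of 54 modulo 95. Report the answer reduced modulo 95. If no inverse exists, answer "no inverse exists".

44

Run Euclid on (95, 54):
95 = 1*54 + 41
54 = 1*41 + 13
41 = 3*13 + 2
13 = 6*2 + 1
2 = 2*1 + 0
Since gcd(54, 95) = 1, back-substitute to write 1 as a combination:
1 = 13 − 6·2
1 = −6·41 + 19·13
1 = 19·54 − 25·41
1 = −25·95 + 44·54
So 54·44 ≡ 1 (mod 95).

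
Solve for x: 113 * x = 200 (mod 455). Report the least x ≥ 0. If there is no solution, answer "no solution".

First find gcd(113, 455):
455 = 4×113 + 3
113 = 37×3 + 2
3 = 1×2 + 1
2 = 2×1 + 0
gcd = 1, so a unique solution mod 455 exists.
Back-substitute for the Bézout coefficients:
1 = 3 − 2
1 = −113 + 38·3
1 = 38·455 − 153·113
So 113·(-153) ≡ 1 (mod 455), giving 113⁻¹ ≡ 302.
x ≡ 113⁻¹·200 ≡ 302·200 ≡ 340 (mod 455).

340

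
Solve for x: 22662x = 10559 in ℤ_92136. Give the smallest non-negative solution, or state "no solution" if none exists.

no solution

gcd(22662, 92136):
92136 = 4*22662 + 1488
22662 = 15*1488 + 342
1488 = 4*342 + 120
342 = 2*120 + 102
120 = 1*102 + 18
102 = 5*18 + 12
18 = 1*12 + 6
12 = 2*6 + 0
gcd = 6, but 6 ∤ 10559, so the congruence has no solution.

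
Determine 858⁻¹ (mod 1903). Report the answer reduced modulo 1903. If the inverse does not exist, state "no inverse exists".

Euclidean algorithm on 1903, 858:
1903 = 2×858 + 187
858 = 4×187 + 110
187 = 1×110 + 77
110 = 1×77 + 33
77 = 2×33 + 11
33 = 3×11 + 0
gcd(858, 1903) = 11 ≠ 1, so 858 has no multiplicative inverse modulo 1903.

no inverse exists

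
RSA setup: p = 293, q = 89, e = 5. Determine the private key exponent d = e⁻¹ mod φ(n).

20557

φ(n) = (p−1)(q−1) = 292·88 = 25696.
Need d with 5·d ≡ 1 (mod 25696). Apply the extended Euclidean algorithm:
25696 = 5139×5 + 1
5 = 5×1 + 0
Back-substitute:
1 = 25696 − 5139·5
So 5·(-5139) ≡ 1 (mod 25696), hence d ≡ -5139 ≡ 20557 (mod 25696).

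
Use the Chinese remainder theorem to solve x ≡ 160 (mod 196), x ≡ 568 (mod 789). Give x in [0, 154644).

Write x = 160 + 196·k. Then 196·k ≡ 568 − 160 ≡ 408 (mod 789).
Need 196⁻¹ mod 789. Extended Euclid on (789, 196):
789 = 4·196 + 5
196 = 39·5 + 1
5 = 5·1 + 0
Back-substitute:
1 = 196 − 39·5
1 = −39·789 + 157·196
196⁻¹ ≡ 157 (mod 789), so k ≡ 157·408 ≡ 147 (mod 789).
x = 160 + 196·147 = 28972.

28972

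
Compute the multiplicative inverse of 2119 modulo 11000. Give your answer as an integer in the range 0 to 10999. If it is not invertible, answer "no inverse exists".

gcd(11000, 2119) by repeated division:
11000 = 5·2119 + 405
2119 = 5·405 + 94
405 = 4·94 + 29
94 = 3·29 + 7
29 = 4·7 + 1
7 = 7·1 + 0
The gcd is 1. Working backward:
1 = 29 − 4·7
1 = −4·94 + 13·29
1 = 13·405 − 56·94
1 = −56·2119 + 293·405
1 = 293·11000 − 1521·2119
So 2119·(-1521) ≡ 1 (mod 11000), and -1521 ≡ 9479 (mod 11000).

9479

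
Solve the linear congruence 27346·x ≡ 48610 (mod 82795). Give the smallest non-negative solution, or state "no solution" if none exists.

First find gcd(27346, 82795):
82795 = 3·27346 + 757
27346 = 36·757 + 94
757 = 8·94 + 5
94 = 18·5 + 4
5 = 1·4 + 1
4 = 4·1 + 0
gcd = 1, so a unique solution mod 82795 exists.
Back-substitute for the Bézout coefficients:
1 = 5 − 4
1 = −94 + 19·5
1 = 19·757 − 153·94
1 = −153·27346 + 5527·757
1 = 5527·82795 − 16734·27346
So 27346·(-16734) ≡ 1 (mod 82795), giving 27346⁻¹ ≡ 66061.
x ≡ 27346⁻¹·48610 ≡ 66061·48610 ≡ 21135 (mod 82795).

21135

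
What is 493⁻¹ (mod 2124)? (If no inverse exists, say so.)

Run Euclid on (2124, 493):
2124 = 4×493 + 152
493 = 3×152 + 37
152 = 4×37 + 4
37 = 9×4 + 1
4 = 4×1 + 0
Since gcd(493, 2124) = 1, back-substitute to write 1 as a combination:
1 = 37 − 9·4
1 = −9·152 + 37·37
1 = 37·493 − 120·152
1 = −120·2124 + 517·493
So 493·517 ≡ 1 (mod 2124).

517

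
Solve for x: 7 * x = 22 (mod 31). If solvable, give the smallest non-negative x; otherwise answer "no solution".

12

First find gcd(7, 31):
31 = 4·7 + 3
7 = 2·3 + 1
3 = 3·1 + 0
gcd = 1, so a unique solution mod 31 exists.
Back-substitute for the Bézout coefficients:
1 = 7 − 2·3
1 = −2·31 + 9·7
So 7·(9) ≡ 1 (mod 31), giving 7⁻¹ ≡ 9.
x ≡ 7⁻¹·22 ≡ 9·22 ≡ 12 (mod 31).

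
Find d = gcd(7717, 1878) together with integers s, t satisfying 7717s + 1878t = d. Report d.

1

Euclidean algorithm:
7717 = 4*1878 + 205
1878 = 9*205 + 33
205 = 6*33 + 7
33 = 4*7 + 5
7 = 1*5 + 2
5 = 2*2 + 1
2 = 2*1 + 0
gcd(7717, 1878) = 1.
Working backward:
1 = 5 − 2·2
1 = −2·7 + 3·5
1 = 3·33 − 14·7
1 = −14·205 + 87·33
1 = 87·1878 − 797·205
1 = −797·7717 + 3275·1878
So 1 = (-797)·7717 + (3275)·1878.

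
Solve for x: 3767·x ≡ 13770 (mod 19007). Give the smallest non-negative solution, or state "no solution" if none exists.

First find gcd(3767, 19007):
19007 = 5×3767 + 172
3767 = 21×172 + 155
172 = 1×155 + 17
155 = 9×17 + 2
17 = 8×2 + 1
2 = 2×1 + 0
gcd = 1, so a unique solution mod 19007 exists.
Back-substitute for the Bézout coefficients:
1 = 17 − 8·2
1 = −8·155 + 73·17
1 = 73·172 − 81·155
1 = −81·3767 + 1774·172
1 = 1774·19007 − 8951·3767
So 3767·(-8951) ≡ 1 (mod 19007), giving 3767⁻¹ ≡ 10056.
x ≡ 3767⁻¹·13770 ≡ 10056·13770 ≡ 5125 (mod 19007).

5125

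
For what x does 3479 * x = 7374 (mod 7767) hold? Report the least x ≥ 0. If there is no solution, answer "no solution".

First find gcd(3479, 7767):
7767 = 2*3479 + 809
3479 = 4*809 + 243
809 = 3*243 + 80
243 = 3*80 + 3
80 = 26*3 + 2
3 = 1*2 + 1
2 = 2*1 + 0
gcd = 1, so a unique solution mod 7767 exists.
Back-substitute for the Bézout coefficients:
1 = 3 − 2
1 = −80 + 27·3
1 = 27·243 − 82·80
1 = −82·809 + 273·243
1 = 273·3479 − 1174·809
1 = −1174·7767 + 2621·3479
So 3479·(2621) ≡ 1 (mod 7767), giving 3479⁻¹ ≡ 2621.
x ≡ 3479⁻¹·7374 ≡ 2621·7374 ≡ 2958 (mod 7767).

2958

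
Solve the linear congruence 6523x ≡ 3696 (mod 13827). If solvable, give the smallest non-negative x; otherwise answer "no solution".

First find gcd(6523, 13827):
13827 = 2·6523 + 781
6523 = 8·781 + 275
781 = 2·275 + 231
275 = 1·231 + 44
231 = 5·44 + 11
44 = 4·11 + 0
gcd = 11 and 11 | 3696, so solutions exist. Divide through by 11: 593x ≡ 336 (mod 1257).
Now find 593⁻¹ mod 1257:
1257 = 2*593 + 71
593 = 8*71 + 25
71 = 2*25 + 21
25 = 1*21 + 4
21 = 5*4 + 1
4 = 4*1 + 0
Back-substitute:
1 = 21 − 5·4
1 = −5·25 + 6·21
1 = 6·71 − 17·25
1 = −17·593 + 142·71
1 = 142·1257 − 301·593
So 593·(-301) ≡ 1 (mod 1257), i.e. 593⁻¹ ≡ 956.
Then x ≡ 956·336 ≡ 681 (mod 1257); the smallest non-negative solution is x = 681.

681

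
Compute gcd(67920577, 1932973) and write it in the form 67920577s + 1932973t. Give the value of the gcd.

Repeated division:
67920577 = 35*1932973 + 266522
1932973 = 7*266522 + 67319
266522 = 3*67319 + 64565
67319 = 1*64565 + 2754
64565 = 23*2754 + 1223
2754 = 2*1223 + 308
1223 = 3*308 + 299
308 = 1*299 + 9
299 = 33*9 + 2
9 = 4*2 + 1
2 = 2*1 + 0
gcd(67920577, 1932973) = 1.
Working backward:
1 = 9 − 4·2
1 = −4·299 + 133·9
1 = 133·308 − 137·299
1 = −137·1223 + 544·308
1 = 544·2754 − 1225·1223
1 = −1225·64565 + 28719·2754
1 = 28719·67319 − 29944·64565
1 = −29944·266522 + 118551·67319
1 = 118551·1932973 − 859801·266522
1 = −859801·67920577 + 30211586·1932973
So 1 = (-859801)·67920577 + (30211586)·1932973.

1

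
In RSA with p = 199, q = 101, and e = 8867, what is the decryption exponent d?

φ(n) = (p−1)(q−1) = 198·100 = 19800.
Need d with 8867·d ≡ 1 (mod 19800). Apply the extended Euclidean algorithm:
19800 = 2*8867 + 2066
8867 = 4*2066 + 603
2066 = 3*603 + 257
603 = 2*257 + 89
257 = 2*89 + 79
89 = 1*79 + 10
79 = 7*10 + 9
10 = 1*9 + 1
9 = 9*1 + 0
Back-substitute:
1 = 10 − 9
1 = −79 + 8·10
1 = 8·89 − 9·79
1 = −9·257 + 26·89
1 = 26·603 − 61·257
1 = −61·2066 + 209·603
1 = 209·8867 − 897·2066
1 = −897·19800 + 2003·8867
So 8867·2003 ≡ 1 (mod 19800), hence d = 2003.

2003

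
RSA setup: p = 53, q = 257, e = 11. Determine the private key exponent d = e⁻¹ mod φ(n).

φ(n) = (p−1)(q−1) = 52·256 = 13312.
Need d with 11·d ≡ 1 (mod 13312). Apply the extended Euclidean algorithm:
13312 = 1210×11 + 2
11 = 5×2 + 1
2 = 2×1 + 0
Back-substitute:
1 = 11 − 5·2
1 = −5·13312 + 6051·11
So 11·6051 ≡ 1 (mod 13312), hence d = 6051.

6051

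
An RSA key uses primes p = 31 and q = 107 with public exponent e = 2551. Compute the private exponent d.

φ(n) = (p−1)(q−1) = 30·106 = 3180.
Need d with 2551·d ≡ 1 (mod 3180). Apply the extended Euclidean algorithm:
3180 = 1·2551 + 629
2551 = 4·629 + 35
629 = 17·35 + 34
35 = 1·34 + 1
34 = 34·1 + 0
Back-substitute:
1 = 35 − 34
1 = −629 + 18·35
1 = 18·2551 − 73·629
1 = −73·3180 + 91·2551
So 2551·91 ≡ 1 (mod 3180), hence d = 91.

91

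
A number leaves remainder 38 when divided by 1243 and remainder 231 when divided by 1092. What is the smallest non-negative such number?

262311

Write x = 38 + 1243·k. Then 1243·k ≡ 231 − 38 ≡ 193 (mod 1092).
Need 1243⁻¹ mod 1092. Extended Euclid on (1092, 151):
1092 = 7*151 + 35
151 = 4*35 + 11
35 = 3*11 + 2
11 = 5*2 + 1
2 = 2*1 + 0
Back-substitute:
1 = 11 − 5·2
1 = −5·35 + 16·11
1 = 16·151 − 69·35
1 = −69·1092 + 499·151
1243⁻¹ ≡ 499 (mod 1092), so k ≡ 499·193 ≡ 211 (mod 1092).
x = 38 + 1243·211 = 262311.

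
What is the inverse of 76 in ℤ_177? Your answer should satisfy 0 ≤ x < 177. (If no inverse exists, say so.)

Apply the Euclidean algorithm to 177 and 76:
177 = 2*76 + 25
76 = 3*25 + 1
25 = 25*1 + 0
gcd = 1, so the inverse exists. Back-substitute:
1 = 76 − 3·25
1 = −3·177 + 7·76
So 76·7 ≡ 1 (mod 177).

7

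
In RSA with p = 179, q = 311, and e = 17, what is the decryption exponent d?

φ(n) = (p−1)(q−1) = 178·310 = 55180.
Need d with 17·d ≡ 1 (mod 55180). Apply the extended Euclidean algorithm:
55180 = 3245×17 + 15
17 = 1×15 + 2
15 = 7×2 + 1
2 = 2×1 + 0
Back-substitute:
1 = 15 − 7·2
1 = −7·17 + 8·15
1 = 8·55180 − 25967·17
So 17·(-25967) ≡ 1 (mod 55180), hence d ≡ -25967 ≡ 29213 (mod 55180).

29213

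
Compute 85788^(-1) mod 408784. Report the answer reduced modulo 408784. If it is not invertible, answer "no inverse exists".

no inverse exists

Euclidean algorithm on 408784, 85788:
408784 = 4*85788 + 65632
85788 = 1*65632 + 20156
65632 = 3*20156 + 5164
20156 = 3*5164 + 4664
5164 = 1*4664 + 500
4664 = 9*500 + 164
500 = 3*164 + 8
164 = 20*8 + 4
8 = 2*4 + 0
Since gcd = 4 > 1, 85788 is not a unit mod 408784.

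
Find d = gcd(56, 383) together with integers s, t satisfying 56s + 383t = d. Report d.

Apply Euclid's algorithm to 383 and 56:
383 = 6×56 + 47
56 = 1×47 + 9
47 = 5×9 + 2
9 = 4×2 + 1
2 = 2×1 + 0
gcd(56, 383) = 1.
Back-substituting:
1 = 9 − 4·2
1 = −4·47 + 21·9
1 = 21·56 − 25·47
1 = −25·383 + 171·56
So 1 = (-25)·383 + (171)·56.

1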